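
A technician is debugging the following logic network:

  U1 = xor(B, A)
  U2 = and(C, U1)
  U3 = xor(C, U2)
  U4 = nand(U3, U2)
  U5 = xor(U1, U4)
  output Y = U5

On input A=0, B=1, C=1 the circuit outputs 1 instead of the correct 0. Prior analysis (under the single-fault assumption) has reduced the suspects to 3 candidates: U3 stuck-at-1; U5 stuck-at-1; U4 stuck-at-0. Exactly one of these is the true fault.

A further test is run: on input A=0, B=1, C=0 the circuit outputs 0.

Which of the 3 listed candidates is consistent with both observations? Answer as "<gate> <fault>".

U3 stuck-at-1

Evaluate each candidate on input A=0, B=1, C=0:
  U3 stuck-at-1: U1=1, U2=0, U3=1 [stuck-at-1], U4=1, U5=0 → 0 — matches
  U5 stuck-at-1: U1=1, U2=0, U3=0, U4=1, U5=1 [stuck-at-1] → 1 — eliminated
  U4 stuck-at-0: U1=1, U2=0, U3=0, U4=0 [stuck-at-0], U5=1 → 1 — eliminated
Only U3 stuck-at-1 reproduces the observed 0.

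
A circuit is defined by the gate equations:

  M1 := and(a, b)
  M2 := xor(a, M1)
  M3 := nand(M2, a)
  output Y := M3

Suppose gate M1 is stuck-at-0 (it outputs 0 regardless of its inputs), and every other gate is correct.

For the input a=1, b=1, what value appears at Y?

Propagate with M1 forced: M1=0 [stuck-at-0], M2=1, M3=0.
So Y = 0. (Without the fault it would be 1.)

0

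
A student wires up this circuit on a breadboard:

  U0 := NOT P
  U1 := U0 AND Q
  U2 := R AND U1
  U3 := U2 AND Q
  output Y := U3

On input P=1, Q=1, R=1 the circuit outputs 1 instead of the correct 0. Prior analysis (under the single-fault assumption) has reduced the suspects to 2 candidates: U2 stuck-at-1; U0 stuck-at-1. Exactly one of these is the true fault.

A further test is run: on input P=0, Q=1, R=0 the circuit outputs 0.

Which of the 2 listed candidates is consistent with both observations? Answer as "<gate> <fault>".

U0 stuck-at-1

Evaluate each candidate on input P=0, Q=1, R=0:
  U2 stuck-at-1: U0=1, U1=1, U2=1 [stuck-at-1], U3=1 → 1 — eliminated
  U0 stuck-at-1: U0=1 [stuck-at-1], U1=1, U2=0, U3=0 → 0 — matches
Only U0 stuck-at-1 reproduces the observed 0.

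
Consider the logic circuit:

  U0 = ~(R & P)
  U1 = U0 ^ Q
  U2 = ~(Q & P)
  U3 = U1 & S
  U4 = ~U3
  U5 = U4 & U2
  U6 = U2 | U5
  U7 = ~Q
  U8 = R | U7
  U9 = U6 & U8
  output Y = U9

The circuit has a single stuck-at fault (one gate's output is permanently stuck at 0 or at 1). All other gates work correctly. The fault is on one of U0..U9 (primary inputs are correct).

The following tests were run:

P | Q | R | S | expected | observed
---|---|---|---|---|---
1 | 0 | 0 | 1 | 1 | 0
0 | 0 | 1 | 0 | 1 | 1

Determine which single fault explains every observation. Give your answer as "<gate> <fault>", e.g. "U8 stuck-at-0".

U7 stuck-at-0

Fault-free values for test 1 (P=1, Q=0, R=0, S=1): U0=1, U1=1, U2=1, U3=1, U4=0, U5=0, U6=1, U7=1, U8=1, U9=1, giving Y=1. Observed 0.
Test 1: faults giving observed 0 are {U2 stuck-at-0, U6 stuck-at-0, U7 stuck-at-0, U8 stuck-at-0, U9 stuck-at-0}.
Test 2 (P=0, Q=0, R=1, S=0): fault-free U0=1, U1=1, U2=1, U3=0, U4=1, U5=1, U6=1, U7=1, U8=1, U9=1 → 1; observed 1. Eliminates U2 stuck-at-0, U6 stuck-at-0, U8 stuck-at-0, U9 stuck-at-0.
Only U7 stuck-at-0 is consistent with every test.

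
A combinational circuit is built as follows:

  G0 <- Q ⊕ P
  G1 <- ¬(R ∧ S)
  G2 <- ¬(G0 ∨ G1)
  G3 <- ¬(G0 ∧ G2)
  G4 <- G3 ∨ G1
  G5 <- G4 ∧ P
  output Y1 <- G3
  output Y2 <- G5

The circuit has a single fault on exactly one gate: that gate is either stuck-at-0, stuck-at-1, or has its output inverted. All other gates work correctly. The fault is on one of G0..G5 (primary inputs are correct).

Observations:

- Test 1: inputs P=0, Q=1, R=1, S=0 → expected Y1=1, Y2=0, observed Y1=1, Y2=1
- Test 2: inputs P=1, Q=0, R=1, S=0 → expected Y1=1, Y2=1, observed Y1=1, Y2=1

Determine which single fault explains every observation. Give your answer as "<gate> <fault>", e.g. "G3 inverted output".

G5 stuck-at-1

Fault-free values for test 1 (P=0, Q=1, R=1, S=0): G0=1, G1=1, G2=0, G3=1, G4=1, G5=0, giving Y1=1, Y2=0. Observed Y1=1, Y2=1.
Test 1: faults giving observed Y1=1, Y2=1 are {G5 stuck-at-1, G5 inverted output}.
Test 2 (P=1, Q=0, R=1, S=0): fault-free G0=1, G1=1, G2=0, G3=1, G4=1, G5=1 → Y1=1, Y2=1; observed Y1=1, Y2=1. Eliminates G5 inverted output.
Only G5 stuck-at-1 is consistent with every test.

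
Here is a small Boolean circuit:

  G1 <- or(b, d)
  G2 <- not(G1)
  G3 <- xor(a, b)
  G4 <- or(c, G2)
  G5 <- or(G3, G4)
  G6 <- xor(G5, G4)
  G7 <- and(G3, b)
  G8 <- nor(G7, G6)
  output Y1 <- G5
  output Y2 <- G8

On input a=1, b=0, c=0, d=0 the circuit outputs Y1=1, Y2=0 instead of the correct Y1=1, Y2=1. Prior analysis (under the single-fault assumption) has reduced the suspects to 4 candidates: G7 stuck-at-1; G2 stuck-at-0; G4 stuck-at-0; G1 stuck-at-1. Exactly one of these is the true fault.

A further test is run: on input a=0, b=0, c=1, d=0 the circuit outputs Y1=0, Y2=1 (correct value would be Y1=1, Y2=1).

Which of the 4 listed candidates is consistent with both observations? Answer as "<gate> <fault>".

G4 stuck-at-0

Evaluate each candidate on input a=0, b=0, c=1, d=0:
  G7 stuck-at-1: G1=0, G2=1, G3=0, G4=1, G5=1, G6=0, G7=1 [stuck-at-1], G8=0 → Y1=1, Y2=0 — eliminated
  G2 stuck-at-0: G1=0, G2=0 [stuck-at-0], G3=0, G4=1, G5=1, G6=0, G7=0, G8=1 → Y1=1, Y2=1 — eliminated
  G4 stuck-at-0: G1=0, G2=1, G3=0, G4=0 [stuck-at-0], G5=0, G6=0, G7=0, G8=1 → Y1=0, Y2=1 — matches
  G1 stuck-at-1: G1=1 [stuck-at-1], G2=0, G3=0, G4=1, G5=1, G6=0, G7=0, G8=1 → Y1=1, Y2=1 — eliminated
Only G4 stuck-at-0 reproduces the observed Y1=0, Y2=1.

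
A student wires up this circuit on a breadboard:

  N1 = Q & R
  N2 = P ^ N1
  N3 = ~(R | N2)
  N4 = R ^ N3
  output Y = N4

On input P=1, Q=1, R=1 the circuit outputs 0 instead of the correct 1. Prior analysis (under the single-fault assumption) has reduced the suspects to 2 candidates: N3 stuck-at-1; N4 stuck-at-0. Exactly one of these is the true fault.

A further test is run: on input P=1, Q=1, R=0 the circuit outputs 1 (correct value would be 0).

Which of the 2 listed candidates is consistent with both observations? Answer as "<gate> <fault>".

N3 stuck-at-1

Evaluate each candidate on input P=1, Q=1, R=0:
  N3 stuck-at-1: N1=0, N2=1, N3=1 [stuck-at-1], N4=1 → 1 — matches
  N4 stuck-at-0: N1=0, N2=1, N3=0, N4=0 [stuck-at-0] → 0 — eliminated
Only N3 stuck-at-1 reproduces the observed 1.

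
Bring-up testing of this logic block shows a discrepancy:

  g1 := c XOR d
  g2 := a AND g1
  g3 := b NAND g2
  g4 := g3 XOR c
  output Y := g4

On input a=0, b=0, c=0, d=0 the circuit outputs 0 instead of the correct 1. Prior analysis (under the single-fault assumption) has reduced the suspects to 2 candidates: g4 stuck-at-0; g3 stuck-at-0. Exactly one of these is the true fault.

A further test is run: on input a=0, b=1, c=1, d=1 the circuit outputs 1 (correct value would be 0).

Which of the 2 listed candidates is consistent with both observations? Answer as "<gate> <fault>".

g3 stuck-at-0

Evaluate each candidate on input a=0, b=1, c=1, d=1:
  g4 stuck-at-0: g1=0, g2=0, g3=1, g4=0 [stuck-at-0] → 0 — eliminated
  g3 stuck-at-0: g1=0, g2=0, g3=0 [stuck-at-0], g4=1 → 1 — matches
Only g3 stuck-at-0 reproduces the observed 1.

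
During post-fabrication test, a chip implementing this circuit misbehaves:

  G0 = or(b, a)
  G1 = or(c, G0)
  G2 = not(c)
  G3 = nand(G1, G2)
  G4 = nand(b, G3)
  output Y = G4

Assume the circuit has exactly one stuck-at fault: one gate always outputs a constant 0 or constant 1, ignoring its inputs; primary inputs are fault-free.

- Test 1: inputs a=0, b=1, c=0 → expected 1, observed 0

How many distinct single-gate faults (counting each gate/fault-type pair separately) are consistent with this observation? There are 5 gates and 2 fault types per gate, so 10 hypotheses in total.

5

Fault-free: G0=1, G1=1, G2=1, G3=0, G4=1 → 1. Observed 0.
  G0 stuck-at-0: output 0 ✓
  G0 stuck-at-1: output 1 ✗
  G1 stuck-at-0: output 0 ✓
  G1 stuck-at-1: output 1 ✗
  G2 stuck-at-0: output 0 ✓
  G2 stuck-at-1: output 1 ✗
  G3 stuck-at-0: output 1 ✗
  G3 stuck-at-1: output 0 ✓
  G4 stuck-at-0: output 0 ✓
  G4 stuck-at-1: output 1 ✗
Consistent faults: {G0 stuck-at-0, G1 stuck-at-0, G2 stuck-at-0, G3 stuck-at-1, G4 stuck-at-0} — 5 in all.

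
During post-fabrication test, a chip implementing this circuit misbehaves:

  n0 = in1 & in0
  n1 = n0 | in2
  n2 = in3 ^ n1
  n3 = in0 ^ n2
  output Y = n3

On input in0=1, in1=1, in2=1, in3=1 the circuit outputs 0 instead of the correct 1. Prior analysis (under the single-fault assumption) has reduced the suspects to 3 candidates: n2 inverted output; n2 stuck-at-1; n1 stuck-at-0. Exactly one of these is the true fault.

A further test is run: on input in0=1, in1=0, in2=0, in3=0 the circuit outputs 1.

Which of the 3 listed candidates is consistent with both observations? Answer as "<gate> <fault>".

Evaluate each candidate on input in0=1, in1=0, in2=0, in3=0:
  n2 inverted output: n0=0, n1=0, n2=1 [inverted output], n3=0 → 0 — eliminated
  n2 stuck-at-1: n0=0, n1=0, n2=1 [stuck-at-1], n3=0 → 0 — eliminated
  n1 stuck-at-0: n0=0, n1=0 [stuck-at-0], n2=0, n3=1 → 1 — matches
Only n1 stuck-at-0 reproduces the observed 1.

n1 stuck-at-0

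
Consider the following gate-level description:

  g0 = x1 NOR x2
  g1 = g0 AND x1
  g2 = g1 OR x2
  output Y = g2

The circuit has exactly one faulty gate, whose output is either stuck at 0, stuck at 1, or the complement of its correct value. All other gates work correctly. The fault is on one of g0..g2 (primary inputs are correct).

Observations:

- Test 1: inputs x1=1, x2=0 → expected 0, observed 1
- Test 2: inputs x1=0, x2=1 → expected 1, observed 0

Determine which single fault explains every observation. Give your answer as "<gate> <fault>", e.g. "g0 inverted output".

g2 inverted output

Fault-free values for test 1 (x1=1, x2=0): g0=0, g1=0, g2=0, giving Y=0. Observed 1.
Test 1: faults giving observed 1 are {g0 stuck-at-1, g0 inverted output, g1 stuck-at-1, g1 inverted output, g2 stuck-at-1, g2 inverted output}.
Test 2 (x1=0, x2=1): fault-free g0=0, g1=0, g2=1 → 1; observed 0. Eliminates g0 stuck-at-1, g0 inverted output, g1 stuck-at-1, g1 inverted output, g2 stuck-at-1.
Only g2 inverted output is consistent with every test.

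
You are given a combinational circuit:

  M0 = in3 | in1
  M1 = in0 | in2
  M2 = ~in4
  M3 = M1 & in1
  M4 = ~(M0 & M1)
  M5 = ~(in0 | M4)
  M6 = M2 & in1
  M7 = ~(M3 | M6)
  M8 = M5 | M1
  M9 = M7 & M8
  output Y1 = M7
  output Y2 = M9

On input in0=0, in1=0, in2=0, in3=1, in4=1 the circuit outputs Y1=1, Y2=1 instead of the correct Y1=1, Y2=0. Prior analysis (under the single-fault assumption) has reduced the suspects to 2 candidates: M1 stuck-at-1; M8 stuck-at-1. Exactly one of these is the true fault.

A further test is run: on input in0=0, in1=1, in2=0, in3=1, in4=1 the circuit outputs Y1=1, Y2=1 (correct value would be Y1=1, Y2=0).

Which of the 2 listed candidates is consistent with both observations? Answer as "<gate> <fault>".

M8 stuck-at-1

Evaluate each candidate on input in0=0, in1=1, in2=0, in3=1, in4=1:
  M1 stuck-at-1: M0=1, M1=1 [stuck-at-1], M2=0, M3=1, M4=0, M5=1, M6=0, M7=0, M8=1, M9=0 → Y1=0, Y2=0 — eliminated
  M8 stuck-at-1: M0=1, M1=0, M2=0, M3=0, M4=1, M5=0, M6=0, M7=1, M8=1 [stuck-at-1], M9=1 → Y1=1, Y2=1 — matches
Only M8 stuck-at-1 reproduces the observed Y1=1, Y2=1.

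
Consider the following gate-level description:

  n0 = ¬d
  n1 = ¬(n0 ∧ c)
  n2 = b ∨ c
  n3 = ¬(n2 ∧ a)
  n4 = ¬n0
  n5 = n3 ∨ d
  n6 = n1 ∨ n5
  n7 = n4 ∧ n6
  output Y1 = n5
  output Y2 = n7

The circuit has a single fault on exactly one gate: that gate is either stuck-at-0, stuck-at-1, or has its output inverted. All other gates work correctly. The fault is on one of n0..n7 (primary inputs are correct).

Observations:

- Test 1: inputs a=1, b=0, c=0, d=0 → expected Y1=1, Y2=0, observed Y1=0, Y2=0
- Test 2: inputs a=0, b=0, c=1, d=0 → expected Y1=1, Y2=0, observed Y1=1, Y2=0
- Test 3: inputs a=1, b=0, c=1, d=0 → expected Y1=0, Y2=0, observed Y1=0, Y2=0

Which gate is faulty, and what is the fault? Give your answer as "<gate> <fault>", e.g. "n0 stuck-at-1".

Fault-free values for test 1 (a=1, b=0, c=0, d=0): n0=1, n1=1, n2=0, n3=1, n4=0, n5=1, n6=1, n7=0, giving Y1=1, Y2=0. Observed Y1=0, Y2=0.
Test 1: faults giving observed Y1=0, Y2=0 are {n2 stuck-at-1, n2 inverted output, n3 stuck-at-0, n3 inverted output, n5 stuck-at-0, n5 inverted output}.
Test 2 (a=0, b=0, c=1, d=0): fault-free n0=1, n1=0, n2=1, n3=1, n4=0, n5=1, n6=1, n7=0 → Y1=1, Y2=0; observed Y1=1, Y2=0. Eliminates n3 stuck-at-0, n3 inverted output, n5 stuck-at-0, n5 inverted output.
Test 3 (a=1, b=0, c=1, d=0): fault-free n0=1, n1=0, n2=1, n3=0, n4=0, n5=0, n6=0, n7=0 → Y1=0, Y2=0; observed Y1=0, Y2=0. Eliminates n2 inverted output.
Only n2 stuck-at-1 is consistent with every test.

n2 stuck-at-1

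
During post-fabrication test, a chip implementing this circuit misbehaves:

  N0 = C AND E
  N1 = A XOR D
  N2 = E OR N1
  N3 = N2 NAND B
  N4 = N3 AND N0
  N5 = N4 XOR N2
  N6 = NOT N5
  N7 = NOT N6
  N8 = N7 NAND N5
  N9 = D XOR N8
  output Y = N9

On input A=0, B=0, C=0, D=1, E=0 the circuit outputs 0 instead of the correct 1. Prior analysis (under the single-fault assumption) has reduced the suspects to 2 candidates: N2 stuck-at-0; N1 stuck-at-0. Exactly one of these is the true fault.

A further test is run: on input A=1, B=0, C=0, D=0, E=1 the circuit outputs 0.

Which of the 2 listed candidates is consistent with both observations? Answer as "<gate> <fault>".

Evaluate each candidate on input A=1, B=0, C=0, D=0, E=1:
  N2 stuck-at-0: N0=0, N1=1, N2=0 [stuck-at-0], N3=1, N4=0, N5=0, N6=1, N7=0, N8=1, N9=1 → 1 — eliminated
  N1 stuck-at-0: N0=0, N1=0 [stuck-at-0], N2=1, N3=1, N4=0, N5=1, N6=0, N7=1, N8=0, N9=0 → 0 — matches
Only N1 stuck-at-0 reproduces the observed 0.

N1 stuck-at-0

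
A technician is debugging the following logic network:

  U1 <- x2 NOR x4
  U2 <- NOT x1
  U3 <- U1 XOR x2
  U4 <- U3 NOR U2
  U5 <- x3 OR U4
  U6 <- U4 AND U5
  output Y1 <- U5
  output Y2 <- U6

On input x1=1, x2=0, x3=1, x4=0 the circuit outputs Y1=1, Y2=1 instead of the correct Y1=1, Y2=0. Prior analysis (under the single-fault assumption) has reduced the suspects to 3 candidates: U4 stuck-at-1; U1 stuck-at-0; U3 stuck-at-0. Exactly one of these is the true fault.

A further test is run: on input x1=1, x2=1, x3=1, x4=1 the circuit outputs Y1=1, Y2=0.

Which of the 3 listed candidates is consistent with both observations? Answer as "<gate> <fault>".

Evaluate each candidate on input x1=1, x2=1, x3=1, x4=1:
  U4 stuck-at-1: U1=0, U2=0, U3=1, U4=1 [stuck-at-1], U5=1, U6=1 → Y1=1, Y2=1 — eliminated
  U1 stuck-at-0: U1=0 [stuck-at-0], U2=0, U3=1, U4=0, U5=1, U6=0 → Y1=1, Y2=0 — matches
  U3 stuck-at-0: U1=0, U2=0, U3=0 [stuck-at-0], U4=1, U5=1, U6=1 → Y1=1, Y2=1 — eliminated
Only U1 stuck-at-0 reproduces the observed Y1=1, Y2=0.

U1 stuck-at-0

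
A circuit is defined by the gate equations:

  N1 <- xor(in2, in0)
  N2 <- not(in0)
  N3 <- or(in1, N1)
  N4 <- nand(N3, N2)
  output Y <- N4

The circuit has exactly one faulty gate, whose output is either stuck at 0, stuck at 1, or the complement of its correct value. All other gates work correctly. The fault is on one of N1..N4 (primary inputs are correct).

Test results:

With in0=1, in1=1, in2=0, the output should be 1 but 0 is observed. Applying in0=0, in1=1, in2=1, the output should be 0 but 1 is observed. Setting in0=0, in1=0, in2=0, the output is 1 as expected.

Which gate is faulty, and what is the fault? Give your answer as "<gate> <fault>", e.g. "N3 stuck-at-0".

N2 inverted output

Fault-free values for test 1 (in0=1, in1=1, in2=0): N1=1, N2=0, N3=1, N4=1, giving Y=1. Observed 0.
Test 1: faults giving observed 0 are {N2 stuck-at-1, N2 inverted output, N4 stuck-at-0, N4 inverted output}.
Test 2 (in0=0, in1=1, in2=1): fault-free N1=1, N2=1, N3=1, N4=0 → 0; observed 1. Eliminates N2 stuck-at-1, N4 stuck-at-0.
Test 3 (in0=0, in1=0, in2=0): fault-free N1=0, N2=1, N3=0, N4=1 → 1; observed 1. Eliminates N4 inverted output.
Only N2 inverted output is consistent with every test.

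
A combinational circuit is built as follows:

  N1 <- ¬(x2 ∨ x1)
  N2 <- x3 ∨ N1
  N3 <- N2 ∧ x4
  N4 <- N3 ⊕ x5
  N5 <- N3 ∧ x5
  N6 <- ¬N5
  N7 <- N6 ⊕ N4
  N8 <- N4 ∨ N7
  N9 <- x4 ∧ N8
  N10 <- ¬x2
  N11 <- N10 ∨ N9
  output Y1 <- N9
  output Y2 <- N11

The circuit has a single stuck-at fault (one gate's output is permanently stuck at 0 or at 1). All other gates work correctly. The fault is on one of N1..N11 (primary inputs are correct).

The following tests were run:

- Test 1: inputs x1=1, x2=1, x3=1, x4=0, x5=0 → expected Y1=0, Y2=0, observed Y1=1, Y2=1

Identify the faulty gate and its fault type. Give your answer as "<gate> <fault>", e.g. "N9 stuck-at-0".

Fault-free values for test 1 (x1=1, x2=1, x3=1, x4=0, x5=0): N1=0, N2=1, N3=0, N4=0, N5=0, N6=1, N7=1, N8=1, N9=0, N10=0, N11=0, giving Y1=0, Y2=0. Observed Y1=1, Y2=1.
Test 1: faults giving observed Y1=1, Y2=1 are {N9 stuck-at-1}.
Only N9 stuck-at-1 is consistent with every test.

N9 stuck-at-1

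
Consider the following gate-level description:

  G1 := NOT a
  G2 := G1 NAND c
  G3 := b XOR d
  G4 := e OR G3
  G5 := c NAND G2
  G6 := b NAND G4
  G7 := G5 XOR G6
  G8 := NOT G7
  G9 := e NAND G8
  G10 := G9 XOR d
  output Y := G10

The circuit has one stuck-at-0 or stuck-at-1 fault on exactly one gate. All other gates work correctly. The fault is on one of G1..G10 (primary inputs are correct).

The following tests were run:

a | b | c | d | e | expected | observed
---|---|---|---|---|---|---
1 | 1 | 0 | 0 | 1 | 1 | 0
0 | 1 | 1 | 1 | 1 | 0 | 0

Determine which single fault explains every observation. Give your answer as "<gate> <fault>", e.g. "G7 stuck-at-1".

Fault-free values for test 1 (a=1, b=1, c=0, d=0, e=1): G1=0, G2=1, G3=1, G4=1, G5=1, G6=0, G7=1, G8=0, G9=1, G10=1, giving Y=1. Observed 0.
Test 1: faults giving observed 0 are {G4 stuck-at-0, G5 stuck-at-0, G6 stuck-at-1, G7 stuck-at-0, G8 stuck-at-1, G9 stuck-at-0, G10 stuck-at-0}.
Test 2 (a=0, b=1, c=1, d=1, e=1): fault-free G1=1, G2=0, G3=0, G4=1, G5=1, G6=0, G7=1, G8=0, G9=1, G10=0 → 0; observed 0. Eliminates G4 stuck-at-0, G5 stuck-at-0, G6 stuck-at-1, G7 stuck-at-0, G8 stuck-at-1, G9 stuck-at-0.
Only G10 stuck-at-0 is consistent with every test.

G10 stuck-at-0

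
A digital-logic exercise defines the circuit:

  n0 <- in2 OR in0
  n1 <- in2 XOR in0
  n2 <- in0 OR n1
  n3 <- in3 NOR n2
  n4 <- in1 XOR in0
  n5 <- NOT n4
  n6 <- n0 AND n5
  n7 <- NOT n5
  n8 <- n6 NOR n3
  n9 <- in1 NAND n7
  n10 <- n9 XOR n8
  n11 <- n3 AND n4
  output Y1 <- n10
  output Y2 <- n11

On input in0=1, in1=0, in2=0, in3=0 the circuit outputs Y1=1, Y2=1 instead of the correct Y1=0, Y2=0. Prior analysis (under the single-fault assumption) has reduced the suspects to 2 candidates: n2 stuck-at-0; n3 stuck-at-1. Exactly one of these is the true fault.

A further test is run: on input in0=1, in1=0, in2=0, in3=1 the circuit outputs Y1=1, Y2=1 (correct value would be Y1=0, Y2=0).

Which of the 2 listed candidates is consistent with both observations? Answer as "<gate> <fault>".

n3 stuck-at-1

Evaluate each candidate on input in0=1, in1=0, in2=0, in3=1:
  n2 stuck-at-0: n0=1, n1=1, n2=0 [stuck-at-0], n3=0, n4=1, n5=0, n6=0, n7=1, n8=1, n9=1, n10=0, n11=0 → Y1=0, Y2=0 — eliminated
  n3 stuck-at-1: n0=1, n1=1, n2=1, n3=1 [stuck-at-1], n4=1, n5=0, n6=0, n7=1, n8=0, n9=1, n10=1, n11=1 → Y1=1, Y2=1 — matches
Only n3 stuck-at-1 reproduces the observed Y1=1, Y2=1.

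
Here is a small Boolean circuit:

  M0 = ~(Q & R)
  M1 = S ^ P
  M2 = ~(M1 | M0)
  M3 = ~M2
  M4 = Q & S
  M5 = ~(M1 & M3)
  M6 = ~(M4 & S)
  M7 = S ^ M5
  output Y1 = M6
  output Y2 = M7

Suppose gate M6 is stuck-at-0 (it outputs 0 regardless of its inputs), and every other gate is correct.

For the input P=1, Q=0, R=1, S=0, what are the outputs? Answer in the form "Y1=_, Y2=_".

Y1=0, Y2=0

Propagate with M6 forced: M0=1, M1=1, M2=0, M3=1, M4=0, M5=0, M6=0 [stuck-at-0], M7=0.
So the outputs are Y1=0, Y2=0. (Without the fault they would be Y1=1, Y2=0.)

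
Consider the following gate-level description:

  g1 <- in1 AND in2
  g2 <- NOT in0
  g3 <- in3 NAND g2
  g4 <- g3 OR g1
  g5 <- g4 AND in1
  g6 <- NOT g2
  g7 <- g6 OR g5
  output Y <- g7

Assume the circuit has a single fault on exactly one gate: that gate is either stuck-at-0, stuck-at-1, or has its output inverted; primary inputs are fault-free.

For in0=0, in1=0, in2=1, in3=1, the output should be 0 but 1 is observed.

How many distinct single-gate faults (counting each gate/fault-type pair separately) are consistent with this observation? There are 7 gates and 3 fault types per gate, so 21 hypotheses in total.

8

Fault-free: g1=0, g2=1, g3=0, g4=0, g5=0, g6=0, g7=0 → 0. Observed 1.
  g1: none of the 3 fault types match ✗
  g2: stuck-at-0, inverted output ✓; others ✗
  g3: none of the 3 fault types match ✗
  g4: none of the 3 fault types match ✗
  g5: stuck-at-1, inverted output ✓; others ✗
  g6: stuck-at-1, inverted output ✓; others ✗
  g7: stuck-at-1, inverted output ✓; others ✗
Consistent faults: {g2 stuck-at-0, g2 inverted output, g5 stuck-at-1, g5 inverted output, g6 stuck-at-1, g6 inverted output, g7 stuck-at-1, g7 inverted output} — 8 in all.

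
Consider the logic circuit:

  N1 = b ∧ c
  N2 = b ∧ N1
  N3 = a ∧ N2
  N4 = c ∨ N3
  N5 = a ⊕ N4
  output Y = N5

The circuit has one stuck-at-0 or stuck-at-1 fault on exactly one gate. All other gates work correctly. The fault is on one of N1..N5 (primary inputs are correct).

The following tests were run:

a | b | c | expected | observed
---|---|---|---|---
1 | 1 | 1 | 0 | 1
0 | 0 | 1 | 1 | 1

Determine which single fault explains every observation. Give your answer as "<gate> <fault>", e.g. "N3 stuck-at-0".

N5 stuck-at-1

Fault-free values for test 1 (a=1, b=1, c=1): N1=1, N2=1, N3=1, N4=1, N5=0, giving Y=0. Observed 1.
Test 1: faults giving observed 1 are {N4 stuck-at-0, N5 stuck-at-1}.
Test 2 (a=0, b=0, c=1): fault-free N1=0, N2=0, N3=0, N4=1, N5=1 → 1; observed 1. Eliminates N4 stuck-at-0.
Only N5 stuck-at-1 is consistent with every test.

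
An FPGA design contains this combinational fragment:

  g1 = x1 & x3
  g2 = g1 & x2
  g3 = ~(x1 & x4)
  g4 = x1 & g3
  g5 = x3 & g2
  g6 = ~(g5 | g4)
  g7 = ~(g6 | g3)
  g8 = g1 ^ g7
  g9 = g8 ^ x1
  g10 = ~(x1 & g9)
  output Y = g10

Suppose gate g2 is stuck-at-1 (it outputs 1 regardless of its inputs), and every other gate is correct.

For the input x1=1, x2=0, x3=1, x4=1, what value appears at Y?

Propagate with g2 forced: g1=1, g2=1 [stuck-at-1], g3=0, g4=0, g5=1, g6=0, g7=1, g8=0, g9=1, g10=0.
So Y = 0. (Without the fault it would be 1.)

0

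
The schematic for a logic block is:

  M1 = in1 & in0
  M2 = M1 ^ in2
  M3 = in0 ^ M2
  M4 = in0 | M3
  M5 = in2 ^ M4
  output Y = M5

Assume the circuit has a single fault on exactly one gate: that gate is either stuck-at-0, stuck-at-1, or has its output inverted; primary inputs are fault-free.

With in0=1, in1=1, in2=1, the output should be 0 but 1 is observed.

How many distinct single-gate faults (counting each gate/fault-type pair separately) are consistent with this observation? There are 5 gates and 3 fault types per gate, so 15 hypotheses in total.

4

Fault-free: M1=1, M2=0, M3=1, M4=1, M5=0 → 0. Observed 1.
  M1: none of the 3 fault types match ✗
  M2: none of the 3 fault types match ✗
  M3: none of the 3 fault types match ✗
  M4: stuck-at-0, inverted output ✓; others ✗
  M5: stuck-at-1, inverted output ✓; others ✗
Consistent faults: {M4 stuck-at-0, M4 inverted output, M5 stuck-at-1, M5 inverted output} — 4 in all.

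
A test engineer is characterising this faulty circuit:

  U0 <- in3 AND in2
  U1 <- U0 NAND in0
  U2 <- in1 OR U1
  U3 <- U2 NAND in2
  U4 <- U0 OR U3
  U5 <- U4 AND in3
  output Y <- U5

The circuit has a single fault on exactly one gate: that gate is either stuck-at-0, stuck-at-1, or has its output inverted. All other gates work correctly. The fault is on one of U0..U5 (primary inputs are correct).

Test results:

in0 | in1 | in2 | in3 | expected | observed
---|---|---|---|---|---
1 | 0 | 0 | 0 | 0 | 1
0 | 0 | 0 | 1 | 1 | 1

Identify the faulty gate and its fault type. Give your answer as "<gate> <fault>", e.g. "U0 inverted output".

Fault-free values for test 1 (in0=1, in1=0, in2=0, in3=0): U0=0, U1=1, U2=1, U3=1, U4=1, U5=0, giving Y=0. Observed 1.
Test 1: faults giving observed 1 are {U5 stuck-at-1, U5 inverted output}.
Test 2 (in0=0, in1=0, in2=0, in3=1): fault-free U0=0, U1=1, U2=1, U3=1, U4=1, U5=1 → 1; observed 1. Eliminates U5 inverted output.
Only U5 stuck-at-1 is consistent with every test.

U5 stuck-at-1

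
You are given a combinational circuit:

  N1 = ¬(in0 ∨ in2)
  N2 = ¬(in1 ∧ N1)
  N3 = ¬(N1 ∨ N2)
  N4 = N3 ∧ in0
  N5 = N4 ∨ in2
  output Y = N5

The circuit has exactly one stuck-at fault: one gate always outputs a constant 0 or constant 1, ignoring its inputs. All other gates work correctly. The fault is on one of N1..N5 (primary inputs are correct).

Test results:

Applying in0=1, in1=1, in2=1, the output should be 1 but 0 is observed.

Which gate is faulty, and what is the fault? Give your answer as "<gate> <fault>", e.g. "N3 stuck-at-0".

N5 stuck-at-0

Fault-free values for test 1 (in0=1, in1=1, in2=1): N1=0, N2=1, N3=0, N4=0, N5=1, giving Y=1. Observed 0.
Test 1: faults giving observed 0 are {N5 stuck-at-0}.
Only N5 stuck-at-0 is consistent with every test.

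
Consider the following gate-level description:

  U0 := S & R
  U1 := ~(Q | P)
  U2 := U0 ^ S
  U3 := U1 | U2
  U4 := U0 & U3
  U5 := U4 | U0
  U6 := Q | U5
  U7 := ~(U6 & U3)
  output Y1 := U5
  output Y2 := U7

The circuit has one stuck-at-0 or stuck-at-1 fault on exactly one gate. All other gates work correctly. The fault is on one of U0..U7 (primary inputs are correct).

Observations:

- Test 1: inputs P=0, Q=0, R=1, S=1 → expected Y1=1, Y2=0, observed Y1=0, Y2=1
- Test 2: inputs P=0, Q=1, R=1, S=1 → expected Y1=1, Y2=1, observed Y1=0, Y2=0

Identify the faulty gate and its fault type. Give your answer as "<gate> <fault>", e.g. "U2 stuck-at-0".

Fault-free values for test 1 (P=0, Q=0, R=1, S=1): U0=1, U1=1, U2=0, U3=1, U4=1, U5=1, U6=1, U7=0, giving Y1=1, Y2=0. Observed Y1=0, Y2=1.
Test 1: faults giving observed Y1=0, Y2=1 are {U0 stuck-at-0, U5 stuck-at-0}.
Test 2 (P=0, Q=1, R=1, S=1): fault-free U0=1, U1=0, U2=0, U3=0, U4=0, U5=1, U6=1, U7=1 → Y1=1, Y2=1; observed Y1=0, Y2=0. Eliminates U5 stuck-at-0.
Only U0 stuck-at-0 is consistent with every test.

U0 stuck-at-0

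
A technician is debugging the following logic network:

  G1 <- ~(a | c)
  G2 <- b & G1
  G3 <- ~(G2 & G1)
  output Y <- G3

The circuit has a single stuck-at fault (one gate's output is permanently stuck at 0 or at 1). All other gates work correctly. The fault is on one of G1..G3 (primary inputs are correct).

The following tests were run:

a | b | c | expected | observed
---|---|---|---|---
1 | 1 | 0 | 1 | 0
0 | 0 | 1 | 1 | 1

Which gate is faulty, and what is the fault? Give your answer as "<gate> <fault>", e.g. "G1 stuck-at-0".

Fault-free values for test 1 (a=1, b=1, c=0): G1=0, G2=0, G3=1, giving Y=1. Observed 0.
Test 1: faults giving observed 0 are {G1 stuck-at-1, G3 stuck-at-0}.
Test 2 (a=0, b=0, c=1): fault-free G1=0, G2=0, G3=1 → 1; observed 1. Eliminates G3 stuck-at-0.
Only G1 stuck-at-1 is consistent with every test.

G1 stuck-at-1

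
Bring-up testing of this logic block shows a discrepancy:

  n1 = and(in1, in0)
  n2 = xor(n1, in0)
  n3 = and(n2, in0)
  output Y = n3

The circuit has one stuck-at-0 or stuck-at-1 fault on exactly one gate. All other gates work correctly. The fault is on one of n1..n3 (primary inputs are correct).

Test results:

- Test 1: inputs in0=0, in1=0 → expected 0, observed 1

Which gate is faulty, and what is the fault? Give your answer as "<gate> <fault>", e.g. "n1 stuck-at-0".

n3 stuck-at-1

Fault-free values for test 1 (in0=0, in1=0): n1=0, n2=0, n3=0, giving Y=0. Observed 1.
Test 1: faults giving observed 1 are {n3 stuck-at-1}.
Only n3 stuck-at-1 is consistent with every test.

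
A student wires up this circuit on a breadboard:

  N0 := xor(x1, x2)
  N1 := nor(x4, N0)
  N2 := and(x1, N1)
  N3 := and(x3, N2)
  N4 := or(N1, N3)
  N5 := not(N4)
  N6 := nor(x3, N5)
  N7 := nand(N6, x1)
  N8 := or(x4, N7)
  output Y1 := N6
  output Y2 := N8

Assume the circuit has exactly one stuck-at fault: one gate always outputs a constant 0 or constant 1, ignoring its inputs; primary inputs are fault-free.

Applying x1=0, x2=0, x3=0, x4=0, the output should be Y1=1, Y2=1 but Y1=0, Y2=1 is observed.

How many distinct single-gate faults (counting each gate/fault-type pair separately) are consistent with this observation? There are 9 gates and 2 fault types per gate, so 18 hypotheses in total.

5

Fault-free: N0=0, N1=1, N2=0, N3=0, N4=1, N5=0, N6=1, N7=1, N8=1 → Y1=1, Y2=1. Observed Y1=0, Y2=1.
  N0: stuck-at-1 ✓; others ✗
  N1: stuck-at-0 ✓; others ✗
  N2: none of the 2 fault types match ✗
  N3: none of the 2 fault types match ✗
  N4: stuck-at-0 ✓; others ✗
  N5: stuck-at-1 ✓; others ✗
  N6: stuck-at-0 ✓; others ✗
  N7: none of the 2 fault types match ✗
  N8: none of the 2 fault types match ✗
Consistent faults: {N0 stuck-at-1, N1 stuck-at-0, N4 stuck-at-0, N5 stuck-at-1, N6 stuck-at-0} — 5 in all.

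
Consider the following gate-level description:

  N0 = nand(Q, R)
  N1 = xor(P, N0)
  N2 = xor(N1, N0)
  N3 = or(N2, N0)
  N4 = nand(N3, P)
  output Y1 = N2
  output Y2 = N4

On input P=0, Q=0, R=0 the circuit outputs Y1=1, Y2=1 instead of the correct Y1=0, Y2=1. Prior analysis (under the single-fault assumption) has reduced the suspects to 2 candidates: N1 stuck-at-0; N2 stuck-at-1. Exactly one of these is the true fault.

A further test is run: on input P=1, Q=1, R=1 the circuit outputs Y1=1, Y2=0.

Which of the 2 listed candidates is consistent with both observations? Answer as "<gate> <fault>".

Evaluate each candidate on input P=1, Q=1, R=1:
  N1 stuck-at-0: N0=0, N1=0 [stuck-at-0], N2=0, N3=0, N4=1 → Y1=0, Y2=1 — eliminated
  N2 stuck-at-1: N0=0, N1=1, N2=1 [stuck-at-1], N3=1, N4=0 → Y1=1, Y2=0 — matches
Only N2 stuck-at-1 reproduces the observed Y1=1, Y2=0.

N2 stuck-at-1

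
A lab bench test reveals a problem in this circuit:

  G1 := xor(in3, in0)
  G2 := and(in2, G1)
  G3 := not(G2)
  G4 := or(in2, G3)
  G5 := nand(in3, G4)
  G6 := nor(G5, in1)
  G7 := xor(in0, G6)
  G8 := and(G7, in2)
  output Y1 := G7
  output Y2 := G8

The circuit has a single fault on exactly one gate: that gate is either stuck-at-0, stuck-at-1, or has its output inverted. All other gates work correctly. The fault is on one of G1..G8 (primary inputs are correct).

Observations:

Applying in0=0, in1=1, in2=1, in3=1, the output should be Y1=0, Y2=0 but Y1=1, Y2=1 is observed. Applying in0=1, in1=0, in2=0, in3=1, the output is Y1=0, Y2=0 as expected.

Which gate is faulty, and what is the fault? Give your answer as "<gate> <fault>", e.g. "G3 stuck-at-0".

Fault-free values for test 1 (in0=0, in1=1, in2=1, in3=1): G1=1, G2=1, G3=0, G4=1, G5=0, G6=0, G7=0, G8=0, giving Y1=0, Y2=0. Observed Y1=1, Y2=1.
Test 1: faults giving observed Y1=1, Y2=1 are {G6 stuck-at-1, G6 inverted output, G7 stuck-at-1, G7 inverted output}.
Test 2 (in0=1, in1=0, in2=0, in3=1): fault-free G1=0, G2=0, G3=1, G4=1, G5=0, G6=1, G7=0, G8=0 → Y1=0, Y2=0; observed Y1=0, Y2=0. Eliminates G6 inverted output, G7 stuck-at-1, G7 inverted output.
Only G6 stuck-at-1 is consistent with every test.

G6 stuck-at-1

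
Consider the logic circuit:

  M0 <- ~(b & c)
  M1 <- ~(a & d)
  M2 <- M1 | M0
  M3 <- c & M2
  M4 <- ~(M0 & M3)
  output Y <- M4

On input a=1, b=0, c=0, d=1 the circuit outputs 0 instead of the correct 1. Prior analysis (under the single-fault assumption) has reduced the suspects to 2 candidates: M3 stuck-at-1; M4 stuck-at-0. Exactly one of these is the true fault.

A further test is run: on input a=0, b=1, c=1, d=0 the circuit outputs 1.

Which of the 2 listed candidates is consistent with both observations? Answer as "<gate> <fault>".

M3 stuck-at-1

Evaluate each candidate on input a=0, b=1, c=1, d=0:
  M3 stuck-at-1: M0=0, M1=1, M2=1, M3=1 [stuck-at-1], M4=1 → 1 — matches
  M4 stuck-at-0: M0=0, M1=1, M2=1, M3=1, M4=0 [stuck-at-0] → 0 — eliminated
Only M3 stuck-at-1 reproduces the observed 1.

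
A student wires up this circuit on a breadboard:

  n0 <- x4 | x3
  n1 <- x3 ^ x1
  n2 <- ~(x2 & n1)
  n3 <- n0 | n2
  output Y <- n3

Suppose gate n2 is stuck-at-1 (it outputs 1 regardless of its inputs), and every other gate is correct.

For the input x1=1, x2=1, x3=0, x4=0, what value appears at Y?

Propagate with n2 forced: n0=0, n1=1, n2=1 [stuck-at-1], n3=1.
So Y = 1. (Without the fault it would be 0.)

1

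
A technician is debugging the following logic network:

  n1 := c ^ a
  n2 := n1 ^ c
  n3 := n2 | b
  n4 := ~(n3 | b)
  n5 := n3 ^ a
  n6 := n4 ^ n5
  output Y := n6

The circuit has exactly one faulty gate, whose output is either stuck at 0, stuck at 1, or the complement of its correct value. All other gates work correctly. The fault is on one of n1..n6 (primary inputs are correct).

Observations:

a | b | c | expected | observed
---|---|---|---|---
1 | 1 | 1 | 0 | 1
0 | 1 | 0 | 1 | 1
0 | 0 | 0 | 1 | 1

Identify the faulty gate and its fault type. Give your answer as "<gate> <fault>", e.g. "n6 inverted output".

n6 stuck-at-1

Fault-free values for test 1 (a=1, b=1, c=1): n1=0, n2=1, n3=1, n4=0, n5=0, n6=0, giving Y=0. Observed 1.
Test 1: faults giving observed 1 are {n3 stuck-at-0, n3 inverted output, n4 stuck-at-1, n4 inverted output, n5 stuck-at-1, n5 inverted output, n6 stuck-at-1, n6 inverted output}.
Test 2 (a=0, b=1, c=0): fault-free n1=0, n2=0, n3=1, n4=0, n5=1, n6=1 → 1; observed 1. Eliminates n3 stuck-at-0, n3 inverted output, n4 stuck-at-1, n4 inverted output, n5 inverted output, n6 inverted output.
Test 3 (a=0, b=0, c=0): fault-free n1=0, n2=0, n3=0, n4=1, n5=0, n6=1 → 1; observed 1. Eliminates n5 stuck-at-1.
Only n6 stuck-at-1 is consistent with every test.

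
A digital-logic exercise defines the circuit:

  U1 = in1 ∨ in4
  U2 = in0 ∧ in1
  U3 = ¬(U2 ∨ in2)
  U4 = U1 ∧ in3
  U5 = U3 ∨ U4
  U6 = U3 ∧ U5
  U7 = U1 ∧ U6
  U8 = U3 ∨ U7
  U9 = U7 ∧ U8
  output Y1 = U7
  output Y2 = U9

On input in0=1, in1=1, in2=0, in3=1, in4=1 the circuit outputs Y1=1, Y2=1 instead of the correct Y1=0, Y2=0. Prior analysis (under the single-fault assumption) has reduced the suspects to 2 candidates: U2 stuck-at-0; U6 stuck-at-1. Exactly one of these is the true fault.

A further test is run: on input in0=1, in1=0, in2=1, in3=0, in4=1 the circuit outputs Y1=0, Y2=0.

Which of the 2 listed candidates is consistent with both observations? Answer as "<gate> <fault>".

Evaluate each candidate on input in0=1, in1=0, in2=1, in3=0, in4=1:
  U2 stuck-at-0: U1=1, U2=0 [stuck-at-0], U3=0, U4=0, U5=0, U6=0, U7=0, U8=0, U9=0 → Y1=0, Y2=0 — matches
  U6 stuck-at-1: U1=1, U2=0, U3=0, U4=0, U5=0, U6=1 [stuck-at-1], U7=1, U8=1, U9=1 → Y1=1, Y2=1 — eliminated
Only U2 stuck-at-0 reproduces the observed Y1=0, Y2=0.

U2 stuck-at-0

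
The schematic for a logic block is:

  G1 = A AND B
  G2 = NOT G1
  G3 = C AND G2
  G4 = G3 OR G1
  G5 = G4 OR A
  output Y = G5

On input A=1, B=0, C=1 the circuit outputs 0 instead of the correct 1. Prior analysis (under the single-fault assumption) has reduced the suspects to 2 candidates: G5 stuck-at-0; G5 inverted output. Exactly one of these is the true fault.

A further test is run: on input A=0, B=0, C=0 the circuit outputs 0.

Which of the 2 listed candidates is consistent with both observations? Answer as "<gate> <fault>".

G5 stuck-at-0

Evaluate each candidate on input A=0, B=0, C=0:
  G5 stuck-at-0: G1=0, G2=1, G3=0, G4=0, G5=0 [stuck-at-0] → 0 — matches
  G5 inverted output: G1=0, G2=1, G3=0, G4=0, G5=1 [inverted output] → 1 — eliminated
Only G5 stuck-at-0 reproduces the observed 0.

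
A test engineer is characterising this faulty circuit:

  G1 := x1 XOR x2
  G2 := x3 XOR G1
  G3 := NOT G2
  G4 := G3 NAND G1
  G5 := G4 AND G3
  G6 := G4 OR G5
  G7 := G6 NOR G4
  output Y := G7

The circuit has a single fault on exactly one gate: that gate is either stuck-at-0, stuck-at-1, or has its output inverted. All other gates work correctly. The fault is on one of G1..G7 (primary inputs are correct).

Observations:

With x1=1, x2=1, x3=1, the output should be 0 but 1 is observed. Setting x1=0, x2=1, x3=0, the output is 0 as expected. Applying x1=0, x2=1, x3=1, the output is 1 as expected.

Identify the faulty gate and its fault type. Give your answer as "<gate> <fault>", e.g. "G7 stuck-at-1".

Fault-free values for test 1 (x1=1, x2=1, x3=1): G1=0, G2=1, G3=0, G4=1, G5=0, G6=1, G7=0, giving Y=0. Observed 1.
Test 1: faults giving observed 1 are {G1 stuck-at-1, G1 inverted output, G4 stuck-at-0, G4 inverted output, G7 stuck-at-1, G7 inverted output}.
Test 2 (x1=0, x2=1, x3=0): fault-free G1=1, G2=1, G3=0, G4=1, G5=0, G6=1, G7=0 → 0; observed 0. Eliminates G4 stuck-at-0, G4 inverted output, G7 stuck-at-1, G7 inverted output.
Test 3 (x1=0, x2=1, x3=1): fault-free G1=1, G2=0, G3=1, G4=0, G5=0, G6=0, G7=1 → 1; observed 1. Eliminates G1 inverted output.
Only G1 stuck-at-1 is consistent with every test.

G1 stuck-at-1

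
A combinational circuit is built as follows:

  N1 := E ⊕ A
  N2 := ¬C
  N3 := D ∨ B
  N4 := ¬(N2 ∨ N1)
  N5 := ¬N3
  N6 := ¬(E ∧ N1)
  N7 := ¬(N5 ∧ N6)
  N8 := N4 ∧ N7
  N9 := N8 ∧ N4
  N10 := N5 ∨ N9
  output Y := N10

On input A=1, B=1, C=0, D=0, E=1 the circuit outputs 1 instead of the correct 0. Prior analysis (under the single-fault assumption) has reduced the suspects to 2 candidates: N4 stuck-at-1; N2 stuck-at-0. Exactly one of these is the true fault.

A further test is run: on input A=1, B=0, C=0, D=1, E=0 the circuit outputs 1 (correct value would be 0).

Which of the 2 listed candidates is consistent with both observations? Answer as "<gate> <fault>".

N4 stuck-at-1

Evaluate each candidate on input A=1, B=0, C=0, D=1, E=0:
  N4 stuck-at-1: N1=1, N2=1, N3=1, N4=1 [stuck-at-1], N5=0, N6=1, N7=1, N8=1, N9=1, N10=1 → 1 — matches
  N2 stuck-at-0: N1=1, N2=0 [stuck-at-0], N3=1, N4=0, N5=0, N6=1, N7=1, N8=0, N9=0, N10=0 → 0 — eliminated
Only N4 stuck-at-1 reproduces the observed 1.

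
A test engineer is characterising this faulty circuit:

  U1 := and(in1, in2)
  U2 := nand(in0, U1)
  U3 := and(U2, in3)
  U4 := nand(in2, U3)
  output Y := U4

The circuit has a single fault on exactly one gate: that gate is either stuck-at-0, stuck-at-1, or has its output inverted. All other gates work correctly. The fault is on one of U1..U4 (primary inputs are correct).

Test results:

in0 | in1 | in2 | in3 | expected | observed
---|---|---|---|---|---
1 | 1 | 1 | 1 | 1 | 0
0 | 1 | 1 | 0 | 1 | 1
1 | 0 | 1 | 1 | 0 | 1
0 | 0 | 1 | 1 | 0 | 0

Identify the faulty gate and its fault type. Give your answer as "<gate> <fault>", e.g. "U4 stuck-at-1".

U1 inverted output

Fault-free values for test 1 (in0=1, in1=1, in2=1, in3=1): U1=1, U2=0, U3=0, U4=1, giving Y=1. Observed 0.
Test 1: faults giving observed 0 are {U1 stuck-at-0, U1 inverted output, U2 stuck-at-1, U2 inverted output, U3 stuck-at-1, U3 inverted output, U4 stuck-at-0, U4 inverted output}.
Test 2 (in0=0, in1=1, in2=1, in3=0): fault-free U1=1, U2=1, U3=0, U4=1 → 1; observed 1. Eliminates U3 stuck-at-1, U3 inverted output, U4 stuck-at-0, U4 inverted output.
Test 3 (in0=1, in1=0, in2=1, in3=1): fault-free U1=0, U2=1, U3=1, U4=0 → 0; observed 1. Eliminates U1 stuck-at-0, U2 stuck-at-1.
Test 4 (in0=0, in1=0, in2=1, in3=1): fault-free U1=0, U2=1, U3=1, U4=0 → 0; observed 0. Eliminates U2 inverted output.
Only U1 inverted output is consistent with every test.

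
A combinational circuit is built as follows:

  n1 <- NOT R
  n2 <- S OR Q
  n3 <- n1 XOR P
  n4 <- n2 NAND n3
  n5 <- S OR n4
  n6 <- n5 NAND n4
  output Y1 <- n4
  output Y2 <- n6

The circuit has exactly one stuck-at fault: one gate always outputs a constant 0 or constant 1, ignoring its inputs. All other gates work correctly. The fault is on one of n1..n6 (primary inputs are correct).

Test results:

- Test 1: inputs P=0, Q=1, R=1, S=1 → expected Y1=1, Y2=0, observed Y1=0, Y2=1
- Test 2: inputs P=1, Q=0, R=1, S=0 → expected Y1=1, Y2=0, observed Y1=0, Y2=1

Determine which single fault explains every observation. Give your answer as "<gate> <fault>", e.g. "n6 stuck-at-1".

Fault-free values for test 1 (P=0, Q=1, R=1, S=1): n1=0, n2=1, n3=0, n4=1, n5=1, n6=0, giving Y1=1, Y2=0. Observed Y1=0, Y2=1.
Test 1: faults giving observed Y1=0, Y2=1 are {n1 stuck-at-1, n3 stuck-at-1, n4 stuck-at-0}.
Test 2 (P=1, Q=0, R=1, S=0): fault-free n1=0, n2=0, n3=1, n4=1, n5=1, n6=0 → Y1=1, Y2=0; observed Y1=0, Y2=1. Eliminates n1 stuck-at-1, n3 stuck-at-1.
Only n4 stuck-at-0 is consistent with every test.

n4 stuck-at-0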